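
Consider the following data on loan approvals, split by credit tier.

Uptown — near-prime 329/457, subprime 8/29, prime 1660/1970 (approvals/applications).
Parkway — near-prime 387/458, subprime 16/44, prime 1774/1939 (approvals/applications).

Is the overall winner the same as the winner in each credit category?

Yes

Near-prime: Uptown 329/457 = 72.0%, Parkway 387/458 = 84.5% → Parkway
Subprime: Uptown 8/29 = 27.6%, Parkway 16/44 = 36.4% → Parkway
Prime: Uptown 1660/1970 = 84.3%, Parkway 1774/1939 = 91.5% → Parkway
Overall: Uptown 1997/2456 = 81.3%, Parkway 2177/2441 = 89.2% → Parkway
Parkway wins overall and in every credit group — no reversal.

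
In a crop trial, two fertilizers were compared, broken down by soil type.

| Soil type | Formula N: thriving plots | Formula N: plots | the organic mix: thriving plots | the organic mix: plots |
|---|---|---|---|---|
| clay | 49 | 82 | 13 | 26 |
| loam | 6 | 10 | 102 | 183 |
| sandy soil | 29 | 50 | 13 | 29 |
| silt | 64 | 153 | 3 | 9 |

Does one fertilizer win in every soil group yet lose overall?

Yes

Clay: Formula N 49/82 = 59.8%, the organic mix 13/26 = 50.0% → Formula N
Loam: Formula N 6/10 = 60.0%, the organic mix 102/183 = 55.7% → Formula N
Sandy soil: Formula N 29/50 = 58.0%, the organic mix 13/29 = 44.8% → Formula N
Silt: Formula N 64/153 = 41.8%, the organic mix 3/9 = 33.3% → Formula N
Overall: Formula N 148/295 = 50.2%, the organic mix 131/247 = 53.0% → the organic mix
Formula N wins each soil group but the organic mix wins overall — the comparison reverses. Formula N's plots skew toward silt, which has a lower base rate.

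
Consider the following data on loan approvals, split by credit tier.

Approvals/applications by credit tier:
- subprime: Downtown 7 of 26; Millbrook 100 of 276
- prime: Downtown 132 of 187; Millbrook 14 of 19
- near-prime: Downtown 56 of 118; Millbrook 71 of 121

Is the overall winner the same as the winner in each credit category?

Subprime: Downtown 7/26 = 26.9%, Millbrook 100/276 = 36.2% → Millbrook
Prime: Downtown 132/187 = 70.6%, Millbrook 14/19 = 73.7% → Millbrook
Near-prime: Downtown 56/118 = 47.5%, Millbrook 71/121 = 58.7% → Millbrook
Overall: Downtown 195/331 = 58.9%, Millbrook 185/416 = 44.5% → Downtown
Millbrook wins each credit group but Downtown wins overall — the comparison reverses. Millbrook's applications skew toward subprime, which has a lower base rate.

No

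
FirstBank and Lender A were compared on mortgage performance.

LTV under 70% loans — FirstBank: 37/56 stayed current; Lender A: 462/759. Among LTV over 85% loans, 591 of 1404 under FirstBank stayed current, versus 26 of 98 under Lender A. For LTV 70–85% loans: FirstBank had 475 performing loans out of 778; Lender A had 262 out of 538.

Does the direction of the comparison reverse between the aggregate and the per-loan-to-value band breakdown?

Yes

LTV under 70%: FirstBank 37/56 = 66.1%, Lender A 462/759 = 60.9% → FirstBank
LTV over 85%: FirstBank 591/1404 = 42.1%, Lender A 26/98 = 26.5% → FirstBank
LTV 70–85%: FirstBank 475/778 = 61.1%, Lender A 262/538 = 48.7% → FirstBank
Overall: FirstBank 1103/2238 = 49.3%, Lender A 750/1395 = 53.8% → Lender A
FirstBank wins each loan-to-value group but Lender A wins overall — the comparison reverses. FirstBank's loans skew toward LTV over 85%, which has a lower base rate.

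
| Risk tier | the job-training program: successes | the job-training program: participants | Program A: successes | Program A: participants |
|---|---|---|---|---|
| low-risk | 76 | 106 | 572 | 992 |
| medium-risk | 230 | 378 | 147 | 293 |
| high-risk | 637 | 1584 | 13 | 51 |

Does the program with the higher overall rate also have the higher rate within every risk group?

No

Low-risk: the job-training program 76/106 = 71.7%, Program A 572/992 = 57.7% → the job-training program
Medium-risk: the job-training program 230/378 = 60.8%, Program A 147/293 = 50.2% → the job-training program
High-risk: the job-training program 637/1584 = 40.2%, Program A 13/51 = 25.5% → the job-training program
Overall: the job-training program 943/2068 = 45.6%, Program A 732/1336 = 54.8% → Program A
The job-training program wins each risk group but Program A wins overall — the comparison reverses. The job-training program's participants skew toward high-risk, which has a lower base rate.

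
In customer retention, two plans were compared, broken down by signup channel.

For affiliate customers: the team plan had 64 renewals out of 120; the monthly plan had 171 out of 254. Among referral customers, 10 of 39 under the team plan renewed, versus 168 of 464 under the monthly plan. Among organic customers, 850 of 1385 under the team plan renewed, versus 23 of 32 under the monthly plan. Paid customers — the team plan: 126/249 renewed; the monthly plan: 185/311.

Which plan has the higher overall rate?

Affiliate: the team plan 64/120 = 53.3%, the monthly plan 171/254 = 67.3% → the monthly plan
Referral: the team plan 10/39 = 25.6%, the monthly plan 168/464 = 36.2% → the monthly plan
Organic: the team plan 850/1385 = 61.4%, the monthly plan 23/32 = 71.9% → the monthly plan
Paid: the team plan 126/249 = 50.6%, the monthly plan 185/311 = 59.5% → the monthly plan
Overall: the team plan 1050/1793 = 58.6%, the monthly plan 547/1061 = 51.6% → the team plan
(The monthly plan wins every signup group but the team plan wins overall — the monthly plan's customers skew toward the low-rate referral group.)

the team plan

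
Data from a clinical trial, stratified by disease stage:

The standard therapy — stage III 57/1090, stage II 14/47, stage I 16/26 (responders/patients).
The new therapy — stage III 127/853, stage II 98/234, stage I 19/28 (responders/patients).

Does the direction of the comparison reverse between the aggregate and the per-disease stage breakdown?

Stage III: the standard therapy 57/1090 = 5.2%, the new therapy 127/853 = 14.9% → the new therapy
Stage II: the standard therapy 14/47 = 29.8%, the new therapy 98/234 = 41.9% → the new therapy
Stage I: the standard therapy 16/26 = 61.5%, the new therapy 19/28 = 67.9% → the new therapy
Overall: the standard therapy 87/1163 = 7.5%, the new therapy 244/1115 = 21.9% → the new therapy
The new therapy wins overall and in every disease group — no reversal.

No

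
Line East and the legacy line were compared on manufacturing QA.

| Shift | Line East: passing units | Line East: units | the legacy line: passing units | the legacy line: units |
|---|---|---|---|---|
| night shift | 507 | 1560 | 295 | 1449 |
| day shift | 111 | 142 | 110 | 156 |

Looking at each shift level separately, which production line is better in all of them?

Line East

Night shift: Line East 507/1560 = 32.5%, the legacy line 295/1449 = 20.4% → Line East
Day shift: Line East 111/142 = 78.2%, the legacy line 110/156 = 70.5% → Line East
Line East has the higher rate in both groups.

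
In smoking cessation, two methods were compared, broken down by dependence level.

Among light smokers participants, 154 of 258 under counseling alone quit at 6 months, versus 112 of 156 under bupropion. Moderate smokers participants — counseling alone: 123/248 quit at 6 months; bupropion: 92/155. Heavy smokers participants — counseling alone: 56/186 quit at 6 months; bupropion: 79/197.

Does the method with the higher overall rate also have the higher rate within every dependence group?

Yes

Light smokers: counseling alone 154/258 = 59.7%, bupropion 112/156 = 71.8% → bupropion
Moderate smokers: counseling alone 123/248 = 49.6%, bupropion 92/155 = 59.4% → bupropion
Heavy smokers: counseling alone 56/186 = 30.1%, bupropion 79/197 = 40.1% → bupropion
Overall: counseling alone 333/692 = 48.1%, bupropion 283/508 = 55.7% → bupropion
Bupropion wins overall and in every dependence group — no reversal.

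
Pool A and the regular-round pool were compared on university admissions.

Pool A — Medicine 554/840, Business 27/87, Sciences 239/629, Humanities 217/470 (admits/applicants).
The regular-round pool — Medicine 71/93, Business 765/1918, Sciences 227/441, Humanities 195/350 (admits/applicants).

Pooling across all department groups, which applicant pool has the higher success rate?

Pool A

Medicine: Pool A 554/840 = 66.0%, the regular-round pool 71/93 = 76.3% → the regular-round pool
Business: Pool A 27/87 = 31.0%, the regular-round pool 765/1918 = 39.9% → the regular-round pool
Sciences: Pool A 239/629 = 38.0%, the regular-round pool 227/441 = 51.5% → the regular-round pool
Humanities: Pool A 217/470 = 46.2%, the regular-round pool 195/350 = 55.7% → the regular-round pool
Overall: Pool A 1037/2026 = 51.2%, the regular-round pool 1258/2802 = 44.9% → Pool A
(The regular-round pool wins every department group but Pool A wins overall — the regular-round pool's applicants skew toward the low-rate Business group.)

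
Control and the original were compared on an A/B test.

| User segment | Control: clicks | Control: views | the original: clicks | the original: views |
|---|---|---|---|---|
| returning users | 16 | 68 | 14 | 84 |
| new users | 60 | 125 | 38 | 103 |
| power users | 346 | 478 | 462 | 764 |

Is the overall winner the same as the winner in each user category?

Returning users: Control 16/68 = 23.5%, the original 14/84 = 16.7% → Control
New users: Control 60/125 = 48.0%, the original 38/103 = 36.9% → Control
Power users: Control 346/478 = 72.4%, the original 462/764 = 60.5% → Control
Overall: Control 422/671 = 62.9%, the original 514/951 = 54.0% → Control
Control wins overall and in every user group — no reversal.

Yes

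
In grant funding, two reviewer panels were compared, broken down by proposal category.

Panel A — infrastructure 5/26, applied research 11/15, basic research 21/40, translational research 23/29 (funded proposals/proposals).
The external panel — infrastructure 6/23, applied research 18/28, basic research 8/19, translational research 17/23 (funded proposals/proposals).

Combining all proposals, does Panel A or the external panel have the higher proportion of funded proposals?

Panel A

Infrastructure: Panel A 5/26 = 19.2%, the external panel 6/23 = 26.1% → the external panel
Applied research: Panel A 11/15 = 73.3%, the external panel 18/28 = 64.3% → Panel A
Basic research: Panel A 21/40 = 52.5%, the external panel 8/19 = 42.1% → Panel A
Translational research: Panel A 23/29 = 79.3%, the external panel 17/23 = 73.9% → Panel A
Overall: Panel A 60/110 = 54.5%, the external panel 49/93 = 52.7% → Panel A
(Neither sweeps every proposal group, but Panel A has the higher pooled rate.)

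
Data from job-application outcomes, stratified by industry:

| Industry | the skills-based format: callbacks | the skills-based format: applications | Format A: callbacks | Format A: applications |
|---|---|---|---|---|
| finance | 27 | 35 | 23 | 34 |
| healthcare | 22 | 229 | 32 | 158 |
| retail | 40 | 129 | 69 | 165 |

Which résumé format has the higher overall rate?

Format A

Finance: the skills-based format 27/35 = 77.1%, Format A 23/34 = 67.6% → the skills-based format
Healthcare: the skills-based format 22/229 = 9.6%, Format A 32/158 = 20.3% → Format A
Retail: the skills-based format 40/129 = 31.0%, Format A 69/165 = 41.8% → Format A
Overall: the skills-based format 89/393 = 22.6%, Format A 124/357 = 34.7% → Format A
(Neither sweeps every industry group, but Format A has the higher pooled rate.)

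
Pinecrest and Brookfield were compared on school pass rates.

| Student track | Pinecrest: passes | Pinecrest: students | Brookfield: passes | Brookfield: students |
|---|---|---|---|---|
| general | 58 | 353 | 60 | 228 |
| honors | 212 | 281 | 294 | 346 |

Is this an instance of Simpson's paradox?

General: Pinecrest 58/353 = 16.4%, Brookfield 60/228 = 26.3% → Brookfield
Honors: Pinecrest 212/281 = 75.4%, Brookfield 294/346 = 85.0% → Brookfield
Overall: Pinecrest 270/634 = 42.6%, Brookfield 354/574 = 61.7% → Brookfield
Brookfield wins overall and in every student group — no reversal.

No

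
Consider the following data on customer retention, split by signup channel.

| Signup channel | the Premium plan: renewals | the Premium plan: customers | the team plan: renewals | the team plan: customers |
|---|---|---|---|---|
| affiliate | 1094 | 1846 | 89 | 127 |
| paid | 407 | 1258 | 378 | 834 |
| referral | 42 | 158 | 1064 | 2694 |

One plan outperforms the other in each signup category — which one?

the team plan

Affiliate: the Premium plan 1094/1846 = 59.3%, the team plan 89/127 = 70.1% → the team plan
Paid: the Premium plan 407/1258 = 32.4%, the team plan 378/834 = 45.3% → the team plan
Referral: the Premium plan 42/158 = 26.6%, the team plan 1064/2694 = 39.5% → the team plan
The team plan has the higher rate in all 3 groups.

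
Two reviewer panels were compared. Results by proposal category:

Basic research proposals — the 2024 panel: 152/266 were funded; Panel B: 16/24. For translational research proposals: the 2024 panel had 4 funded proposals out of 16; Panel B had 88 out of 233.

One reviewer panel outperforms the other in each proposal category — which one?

Panel B

Basic research: the 2024 panel 152/266 = 57.1%, Panel B 16/24 = 66.7% → Panel B
Translational research: the 2024 panel 4/16 = 25.0%, Panel B 88/233 = 37.8% → Panel B
Panel B has the higher rate in both groups.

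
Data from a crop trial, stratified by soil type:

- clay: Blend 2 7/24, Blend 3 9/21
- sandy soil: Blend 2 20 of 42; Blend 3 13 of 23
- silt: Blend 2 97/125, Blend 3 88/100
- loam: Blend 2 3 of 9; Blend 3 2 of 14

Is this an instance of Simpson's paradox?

Clay: Blend 2 7/24 = 29.2%, Blend 3 9/21 = 42.9% → Blend 3
Sandy soil: Blend 2 20/42 = 47.6%, Blend 3 13/23 = 56.5% → Blend 3
Silt: Blend 2 97/125 = 77.6%, Blend 3 88/100 = 88.0% → Blend 3
Loam: Blend 2 3/9 = 33.3%, Blend 3 2/14 = 14.3% → Blend 2
Overall: Blend 2 127/200 = 63.5%, Blend 3 112/158 = 70.9% → Blend 3
Neither sweeps: Blend 2 wins 1 of 4 groups, Blend 3 wins 3. Blend 3 wins overall but not every group — no Simpson reversal.

No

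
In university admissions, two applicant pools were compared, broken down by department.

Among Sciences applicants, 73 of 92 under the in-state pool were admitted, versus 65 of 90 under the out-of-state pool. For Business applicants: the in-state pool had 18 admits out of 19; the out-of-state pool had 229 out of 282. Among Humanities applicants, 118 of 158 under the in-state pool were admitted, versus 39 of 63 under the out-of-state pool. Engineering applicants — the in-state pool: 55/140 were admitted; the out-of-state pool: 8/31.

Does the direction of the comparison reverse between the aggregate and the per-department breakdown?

Yes

Sciences: the in-state pool 73/92 = 79.3%, the out-of-state pool 65/90 = 72.2% → the in-state pool
Business: the in-state pool 18/19 = 94.7%, the out-of-state pool 229/282 = 81.2% → the in-state pool
Humanities: the in-state pool 118/158 = 74.7%, the out-of-state pool 39/63 = 61.9% → the in-state pool
Engineering: the in-state pool 55/140 = 39.3%, the out-of-state pool 8/31 = 25.8% → the in-state pool
Overall: the in-state pool 264/409 = 64.5%, the out-of-state pool 341/466 = 73.2% → the out-of-state pool
The in-state pool wins each department group but the out-of-state pool wins overall — the comparison reverses. The in-state pool's applicants skew toward Engineering, which has a lower base rate.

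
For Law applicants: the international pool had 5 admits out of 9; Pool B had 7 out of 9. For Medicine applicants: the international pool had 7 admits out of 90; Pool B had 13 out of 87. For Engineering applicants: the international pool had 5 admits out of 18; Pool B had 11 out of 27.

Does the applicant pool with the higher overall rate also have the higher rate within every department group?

Law: the international pool 5/9 = 55.6%, Pool B 7/9 = 77.8% → Pool B
Medicine: the international pool 7/90 = 7.8%, Pool B 13/87 = 14.9% → Pool B
Engineering: the international pool 5/18 = 27.8%, Pool B 11/27 = 40.7% → Pool B
Overall: the international pool 17/117 = 14.5%, Pool B 31/123 = 25.2% → Pool B
Pool B wins overall and in every department group — no reversal.

Yes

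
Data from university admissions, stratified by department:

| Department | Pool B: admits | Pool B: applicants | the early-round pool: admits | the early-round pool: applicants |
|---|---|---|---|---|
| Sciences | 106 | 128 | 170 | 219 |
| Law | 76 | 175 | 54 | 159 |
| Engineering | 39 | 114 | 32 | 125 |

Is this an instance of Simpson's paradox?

Sciences: Pool B 106/128 = 82.8%, the early-round pool 170/219 = 77.6% → Pool B
Law: Pool B 76/175 = 43.4%, the early-round pool 54/159 = 34.0% → Pool B
Engineering: Pool B 39/114 = 34.2%, the early-round pool 32/125 = 25.6% → Pool B
Overall: Pool B 221/417 = 53.0%, the early-round pool 256/503 = 50.9% → Pool B
Pool B wins overall and in every department group — no reversal.

No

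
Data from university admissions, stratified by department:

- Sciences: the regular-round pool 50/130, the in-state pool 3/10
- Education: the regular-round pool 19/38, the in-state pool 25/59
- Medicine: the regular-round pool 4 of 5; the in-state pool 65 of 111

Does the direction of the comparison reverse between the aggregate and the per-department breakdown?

Yes

Sciences: the regular-round pool 50/130 = 38.5%, the in-state pool 3/10 = 30.0% → the regular-round pool
Education: the regular-round pool 19/38 = 50.0%, the in-state pool 25/59 = 42.4% → the regular-round pool
Medicine: the regular-round pool 4/5 = 80.0%, the in-state pool 65/111 = 58.6% → the regular-round pool
Overall: the regular-round pool 73/173 = 42.2%, the in-state pool 93/180 = 51.7% → the in-state pool
The regular-round pool wins each department group but the in-state pool wins overall — the comparison reverses. The regular-round pool's applicants skew toward Sciences, which has a lower base rate.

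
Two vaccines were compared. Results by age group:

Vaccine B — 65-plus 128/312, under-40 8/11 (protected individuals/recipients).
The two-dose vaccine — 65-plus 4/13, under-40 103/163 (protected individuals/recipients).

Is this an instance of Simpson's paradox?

Yes

65-plus: Vaccine B 128/312 = 41.0%, the two-dose vaccine 4/13 = 30.8% → Vaccine B
Under-40: Vaccine B 8/11 = 72.7%, the two-dose vaccine 103/163 = 63.2% → Vaccine B
Overall: Vaccine B 136/323 = 42.1%, the two-dose vaccine 107/176 = 60.8% → the two-dose vaccine
Vaccine B wins each age group but the two-dose vaccine wins overall — the comparison reverses. Vaccine B's recipients skew toward 65-plus, which has a lower base rate.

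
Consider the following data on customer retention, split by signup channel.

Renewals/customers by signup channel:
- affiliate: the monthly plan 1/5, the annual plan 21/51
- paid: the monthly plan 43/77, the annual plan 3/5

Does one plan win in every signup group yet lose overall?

Yes

Affiliate: the monthly plan 1/5 = 20.0%, the annual plan 21/51 = 41.2% → the annual plan
Paid: the monthly plan 43/77 = 55.8%, the annual plan 3/5 = 60.0% → the annual plan
Overall: the monthly plan 44/82 = 53.7%, the annual plan 24/56 = 42.9% → the monthly plan
The annual plan wins each signup group but the monthly plan wins overall — the comparison reverses. The annual plan's customers skew toward affiliate, which has a lower base rate.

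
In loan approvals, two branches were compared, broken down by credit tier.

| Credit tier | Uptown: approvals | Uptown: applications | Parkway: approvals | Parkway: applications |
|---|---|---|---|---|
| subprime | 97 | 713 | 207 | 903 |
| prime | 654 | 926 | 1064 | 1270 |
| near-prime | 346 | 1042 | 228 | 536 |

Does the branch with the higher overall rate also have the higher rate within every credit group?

Subprime: Uptown 97/713 = 13.6%, Parkway 207/903 = 22.9% → Parkway
Prime: Uptown 654/926 = 70.6%, Parkway 1064/1270 = 83.8% → Parkway
Near-prime: Uptown 346/1042 = 33.2%, Parkway 228/536 = 42.5% → Parkway
Overall: Uptown 1097/2681 = 40.9%, Parkway 1499/2709 = 55.3% → Parkway
Parkway wins overall and in every credit group — no reversal.

Yes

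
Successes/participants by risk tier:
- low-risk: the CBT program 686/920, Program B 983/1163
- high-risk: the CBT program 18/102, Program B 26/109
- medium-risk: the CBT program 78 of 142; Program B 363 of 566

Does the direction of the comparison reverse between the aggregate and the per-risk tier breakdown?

Low-risk: the CBT program 686/920 = 74.6%, Program B 983/1163 = 84.5% → Program B
High-risk: the CBT program 18/102 = 17.6%, Program B 26/109 = 23.9% → Program B
Medium-risk: the CBT program 78/142 = 54.9%, Program B 363/566 = 64.1% → Program B
Overall: the CBT program 782/1164 = 67.2%, Program B 1372/1838 = 74.6% → Program B
Program B wins overall and in every risk group — no reversal.

No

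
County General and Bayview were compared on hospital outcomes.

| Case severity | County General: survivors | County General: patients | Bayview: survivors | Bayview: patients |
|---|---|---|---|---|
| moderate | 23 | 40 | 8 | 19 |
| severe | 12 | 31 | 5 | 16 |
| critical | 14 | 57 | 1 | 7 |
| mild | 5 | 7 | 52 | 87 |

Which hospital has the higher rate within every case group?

County General

Moderate: County General 23/40 = 57.5%, Bayview 8/19 = 42.1% → County General
Severe: County General 12/31 = 38.7%, Bayview 5/16 = 31.2% → County General
Critical: County General 14/57 = 24.6%, Bayview 1/7 = 14.3% → County General
Mild: County General 5/7 = 71.4%, Bayview 52/87 = 59.8% → County General
County General has the higher rate in all 4 groups.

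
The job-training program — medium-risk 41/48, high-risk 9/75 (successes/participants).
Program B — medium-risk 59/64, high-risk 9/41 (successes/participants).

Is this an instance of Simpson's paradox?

No

Medium-risk: the job-training program 41/48 = 85.4%, Program B 59/64 = 92.2% → Program B
High-risk: the job-training program 9/75 = 12.0%, Program B 9/41 = 22.0% → Program B
Overall: the job-training program 50/123 = 40.7%, Program B 68/105 = 64.8% → Program B
Program B wins overall and in every risk group — no reversal.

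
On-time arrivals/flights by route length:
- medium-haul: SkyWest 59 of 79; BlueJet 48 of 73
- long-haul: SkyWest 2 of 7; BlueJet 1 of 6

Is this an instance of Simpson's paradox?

Medium-haul: SkyWest 59/79 = 74.7%, BlueJet 48/73 = 65.8% → SkyWest
Long-haul: SkyWest 2/7 = 28.6%, BlueJet 1/6 = 16.7% → SkyWest
Overall: SkyWest 61/86 = 70.9%, BlueJet 49/79 = 62.0% → SkyWest
SkyWest wins overall and in every route group — no reversal.

No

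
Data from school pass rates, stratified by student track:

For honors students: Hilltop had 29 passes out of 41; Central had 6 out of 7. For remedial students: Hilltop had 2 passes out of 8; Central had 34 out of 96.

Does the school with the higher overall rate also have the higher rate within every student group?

No

Honors: Hilltop 29/41 = 70.7%, Central 6/7 = 85.7% → Central
Remedial: Hilltop 2/8 = 25.0%, Central 34/96 = 35.4% → Central
Overall: Hilltop 31/49 = 63.3%, Central 40/103 = 38.8% → Hilltop
Central wins each student group but Hilltop wins overall — the comparison reverses. Central's students skew toward remedial, which has a lower base rate.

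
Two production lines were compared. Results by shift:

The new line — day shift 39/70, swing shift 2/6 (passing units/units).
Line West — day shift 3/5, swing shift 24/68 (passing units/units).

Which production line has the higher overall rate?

the new line

Day shift: the new line 39/70 = 55.7%, Line West 3/5 = 60.0% → Line West
Swing shift: the new line 2/6 = 33.3%, Line West 24/68 = 35.3% → Line West
Overall: the new line 41/76 = 53.9%, Line West 27/73 = 37.0% → the new line
(Line West wins every shift group but the new line wins overall — Line West's units skew toward the low-rate swing shift group.)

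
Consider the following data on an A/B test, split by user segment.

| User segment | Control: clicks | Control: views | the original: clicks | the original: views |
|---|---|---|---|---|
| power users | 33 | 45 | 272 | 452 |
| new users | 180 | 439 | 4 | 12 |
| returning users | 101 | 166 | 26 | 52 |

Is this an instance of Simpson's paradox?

Yes

Power users: Control 33/45 = 73.3%, the original 272/452 = 60.2% → Control
New users: Control 180/439 = 41.0%, the original 4/12 = 33.3% → Control
Returning users: Control 101/166 = 60.8%, the original 26/52 = 50.0% → Control
Overall: Control 314/650 = 48.3%, the original 302/516 = 58.5% → the original
Control wins each user group but the original wins overall — the comparison reverses. Control's views skew toward new users, which has a lower base rate.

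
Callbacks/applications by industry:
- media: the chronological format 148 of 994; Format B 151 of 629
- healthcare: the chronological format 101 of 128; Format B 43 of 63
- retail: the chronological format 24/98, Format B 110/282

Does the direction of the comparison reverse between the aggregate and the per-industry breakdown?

No

Media: the chronological format 148/994 = 14.9%, Format B 151/629 = 24.0% → Format B
Healthcare: the chronological format 101/128 = 78.9%, Format B 43/63 = 68.3% → the chronological format
Retail: the chronological format 24/98 = 24.5%, Format B 110/282 = 39.0% → Format B
Overall: the chronological format 273/1220 = 22.4%, Format B 304/974 = 31.2% → Format B
Neither sweeps: the chronological format wins 1 of 3 groups, Format B wins 2. Format B wins overall but not every group — no Simpson reversal.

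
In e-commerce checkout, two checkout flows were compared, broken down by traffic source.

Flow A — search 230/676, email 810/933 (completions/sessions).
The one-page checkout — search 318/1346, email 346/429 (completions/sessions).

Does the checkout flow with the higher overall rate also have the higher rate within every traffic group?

Search: Flow A 230/676 = 34.0%, the one-page checkout 318/1346 = 23.6% → Flow A
Email: Flow A 810/933 = 86.8%, the one-page checkout 346/429 = 80.7% → Flow A
Overall: Flow A 1040/1609 = 64.6%, the one-page checkout 664/1775 = 37.4% → Flow A
Flow A wins overall and in every traffic group — no reversal.

Yes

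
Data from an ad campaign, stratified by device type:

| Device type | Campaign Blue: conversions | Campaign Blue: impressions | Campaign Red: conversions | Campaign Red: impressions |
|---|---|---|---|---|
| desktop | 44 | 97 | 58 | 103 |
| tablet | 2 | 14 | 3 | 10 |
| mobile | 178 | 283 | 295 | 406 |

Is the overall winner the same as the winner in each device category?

Yes

Desktop: Campaign Blue 44/97 = 45.4%, Campaign Red 58/103 = 56.3% → Campaign Red
Tablet: Campaign Blue 2/14 = 14.3%, Campaign Red 3/10 = 30.0% → Campaign Red
Mobile: Campaign Blue 178/283 = 62.9%, Campaign Red 295/406 = 72.7% → Campaign Red
Overall: Campaign Blue 224/394 = 56.9%, Campaign Red 356/519 = 68.6% → Campaign Red
Campaign Red wins overall and in every device group — no reversal.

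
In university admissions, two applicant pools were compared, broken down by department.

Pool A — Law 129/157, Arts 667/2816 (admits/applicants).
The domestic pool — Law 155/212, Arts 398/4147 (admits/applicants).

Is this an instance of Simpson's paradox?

Law: Pool A 129/157 = 82.2%, the domestic pool 155/212 = 73.1% → Pool A
Arts: Pool A 667/2816 = 23.7%, the domestic pool 398/4147 = 9.6% → Pool A
Overall: Pool A 796/2973 = 26.8%, the domestic pool 553/4359 = 12.7% → Pool A
Pool A wins overall and in every department group — no reversal.

No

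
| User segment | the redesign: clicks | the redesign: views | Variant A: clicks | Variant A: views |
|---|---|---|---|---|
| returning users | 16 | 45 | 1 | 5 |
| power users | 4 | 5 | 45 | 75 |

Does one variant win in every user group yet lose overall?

Yes

Returning users: the redesign 16/45 = 35.6%, Variant A 1/5 = 20.0% → the redesign
Power users: the redesign 4/5 = 80.0%, Variant A 45/75 = 60.0% → the redesign
Overall: the redesign 20/50 = 40.0%, Variant A 46/80 = 57.5% → Variant A
The redesign wins each user group but Variant A wins overall — the comparison reverses. The redesign's views skew toward returning users, which has a lower base rate.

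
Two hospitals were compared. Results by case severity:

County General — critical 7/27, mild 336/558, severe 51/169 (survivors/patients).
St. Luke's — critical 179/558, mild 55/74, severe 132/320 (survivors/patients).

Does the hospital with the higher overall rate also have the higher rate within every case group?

Critical: County General 7/27 = 25.9%, St. Luke's 179/558 = 32.1% → St. Luke's
Mild: County General 336/558 = 60.2%, St. Luke's 55/74 = 74.3% → St. Luke's
Severe: County General 51/169 = 30.2%, St. Luke's 132/320 = 41.2% → St. Luke's
Overall: County General 394/754 = 52.3%, St. Luke's 366/952 = 38.4% → County General
St. Luke's wins each case group but County General wins overall — the comparison reverses. St. Luke's's patients skew toward critical, which has a lower base rate.

No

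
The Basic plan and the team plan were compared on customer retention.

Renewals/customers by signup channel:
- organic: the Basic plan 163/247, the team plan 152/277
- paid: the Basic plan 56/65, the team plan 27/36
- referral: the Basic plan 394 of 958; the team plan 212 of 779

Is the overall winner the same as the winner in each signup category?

Organic: the Basic plan 163/247 = 66.0%, the team plan 152/277 = 54.9% → the Basic plan
Paid: the Basic plan 56/65 = 86.2%, the team plan 27/36 = 75.0% → the Basic plan
Referral: the Basic plan 394/958 = 41.1%, the team plan 212/779 = 27.2% → the Basic plan
Overall: the Basic plan 613/1270 = 48.3%, the team plan 391/1092 = 35.8% → the Basic plan
The Basic plan wins overall and in every signup group — no reversal.

Yes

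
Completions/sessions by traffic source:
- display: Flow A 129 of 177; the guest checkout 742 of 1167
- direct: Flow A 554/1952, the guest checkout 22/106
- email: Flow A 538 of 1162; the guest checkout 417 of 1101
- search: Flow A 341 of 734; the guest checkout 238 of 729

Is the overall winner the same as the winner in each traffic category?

No

Display: Flow A 129/177 = 72.9%, the guest checkout 742/1167 = 63.6% → Flow A
Direct: Flow A 554/1952 = 28.4%, the guest checkout 22/106 = 20.8% → Flow A
Email: Flow A 538/1162 = 46.3%, the guest checkout 417/1101 = 37.9% → Flow A
Search: Flow A 341/734 = 46.5%, the guest checkout 238/729 = 32.6% → Flow A
Overall: Flow A 1562/4025 = 38.8%, the guest checkout 1419/3103 = 45.7% → the guest checkout
Flow A wins each traffic group but the guest checkout wins overall — the comparison reverses. Flow A's sessions skew toward direct, which has a lower base rate.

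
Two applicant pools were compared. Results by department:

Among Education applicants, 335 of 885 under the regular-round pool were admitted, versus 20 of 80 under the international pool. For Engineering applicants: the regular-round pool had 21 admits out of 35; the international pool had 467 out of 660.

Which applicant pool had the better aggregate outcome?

the international pool

Education: the regular-round pool 335/885 = 37.9%, the international pool 20/80 = 25.0% → the regular-round pool
Engineering: the regular-round pool 21/35 = 60.0%, the international pool 467/660 = 70.8% → the international pool
Overall: the regular-round pool 356/920 = 38.7%, the international pool 487/740 = 65.8% → the international pool
(Neither sweeps every department group, but the international pool has the higher pooled rate.)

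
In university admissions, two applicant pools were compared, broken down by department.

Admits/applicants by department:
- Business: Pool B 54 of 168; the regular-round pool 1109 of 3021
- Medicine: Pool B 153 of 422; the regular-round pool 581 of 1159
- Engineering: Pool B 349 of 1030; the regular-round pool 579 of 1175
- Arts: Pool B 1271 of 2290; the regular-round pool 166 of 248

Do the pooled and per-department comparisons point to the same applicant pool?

Business: Pool B 54/168 = 32.1%, the regular-round pool 1109/3021 = 36.7% → the regular-round pool
Medicine: Pool B 153/422 = 36.3%, the regular-round pool 581/1159 = 50.1% → the regular-round pool
Engineering: Pool B 349/1030 = 33.9%, the regular-round pool 579/1175 = 49.3% → the regular-round pool
Arts: Pool B 1271/2290 = 55.5%, the regular-round pool 166/248 = 66.9% → the regular-round pool
Overall: Pool B 1827/3910 = 46.7%, the regular-round pool 2435/5603 = 43.5% → Pool B
The regular-round pool wins each department group but Pool B wins overall — the comparison reverses. The regular-round pool's applicants skew toward Business, which has a lower base rate.

No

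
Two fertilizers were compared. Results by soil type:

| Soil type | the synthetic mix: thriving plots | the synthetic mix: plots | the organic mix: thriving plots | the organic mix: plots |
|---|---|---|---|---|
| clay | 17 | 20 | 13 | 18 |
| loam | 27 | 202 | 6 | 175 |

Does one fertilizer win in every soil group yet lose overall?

No

Clay: the synthetic mix 17/20 = 85.0%, the organic mix 13/18 = 72.2% → the synthetic mix
Loam: the synthetic mix 27/202 = 13.4%, the organic mix 6/175 = 3.4% → the synthetic mix
Overall: the synthetic mix 44/222 = 19.8%, the organic mix 19/193 = 9.8% → the synthetic mix
The synthetic mix wins overall and in every soil group — no reversal.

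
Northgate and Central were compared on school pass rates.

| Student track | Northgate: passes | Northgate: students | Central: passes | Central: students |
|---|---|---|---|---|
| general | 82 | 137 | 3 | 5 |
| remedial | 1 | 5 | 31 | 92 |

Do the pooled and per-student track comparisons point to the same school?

No

General: Northgate 82/137 = 59.9%, Central 3/5 = 60.0% → Central
Remedial: Northgate 1/5 = 20.0%, Central 31/92 = 33.7% → Central
Overall: Northgate 83/142 = 58.5%, Central 34/97 = 35.1% → Northgate
Central wins each student group but Northgate wins overall — the comparison reverses. Central's students skew toward remedial, which has a lower base rate.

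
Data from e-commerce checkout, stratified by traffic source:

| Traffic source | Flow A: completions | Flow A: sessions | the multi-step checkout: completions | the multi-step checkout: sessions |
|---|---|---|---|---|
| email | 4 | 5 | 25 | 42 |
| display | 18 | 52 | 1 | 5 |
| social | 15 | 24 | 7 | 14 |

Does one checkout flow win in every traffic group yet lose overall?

Email: Flow A 4/5 = 80.0%, the multi-step checkout 25/42 = 59.5% → Flow A
Display: Flow A 18/52 = 34.6%, the multi-step checkout 1/5 = 20.0% → Flow A
Social: Flow A 15/24 = 62.5%, the multi-step checkout 7/14 = 50.0% → Flow A
Overall: Flow A 37/81 = 45.7%, the multi-step checkout 33/61 = 54.1% → the multi-step checkout
Flow A wins each traffic group but the multi-step checkout wins overall — the comparison reverses. Flow A's sessions skew toward display, which has a lower base rate.

Yes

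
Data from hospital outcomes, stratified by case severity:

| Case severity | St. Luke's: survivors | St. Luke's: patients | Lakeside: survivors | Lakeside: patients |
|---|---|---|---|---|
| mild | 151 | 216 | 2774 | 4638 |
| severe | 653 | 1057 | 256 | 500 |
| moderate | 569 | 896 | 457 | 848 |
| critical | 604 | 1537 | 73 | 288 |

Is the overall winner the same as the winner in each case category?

No

Mild: St. Luke's 151/216 = 69.9%, Lakeside 2774/4638 = 59.8% → St. Luke's
Severe: St. Luke's 653/1057 = 61.8%, Lakeside 256/500 = 51.2% → St. Luke's
Moderate: St. Luke's 569/896 = 63.5%, Lakeside 457/848 = 53.9% → St. Luke's
Critical: St. Luke's 604/1537 = 39.3%, Lakeside 73/288 = 25.3% → St. Luke's
Overall: St. Luke's 1977/3706 = 53.3%, Lakeside 3560/6274 = 56.7% → Lakeside
St. Luke's wins each case group but Lakeside wins overall — the comparison reverses. St. Luke's's patients skew toward critical, which has a lower base rate.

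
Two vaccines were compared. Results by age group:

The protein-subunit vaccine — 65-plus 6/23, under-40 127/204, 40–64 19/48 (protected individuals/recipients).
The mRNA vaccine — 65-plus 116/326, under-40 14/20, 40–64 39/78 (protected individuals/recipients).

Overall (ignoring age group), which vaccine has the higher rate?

65-plus: the protein-subunit vaccine 6/23 = 26.1%, the mRNA vaccine 116/326 = 35.6% → the mRNA vaccine
Under-40: the protein-subunit vaccine 127/204 = 62.3%, the mRNA vaccine 14/20 = 70.0% → the mRNA vaccine
40–64: the protein-subunit vaccine 19/48 = 39.6%, the mRNA vaccine 39/78 = 50.0% → the mRNA vaccine
Overall: the protein-subunit vaccine 152/275 = 55.3%, the mRNA vaccine 169/424 = 39.9% → the protein-subunit vaccine
(The mRNA vaccine wins every age group but the protein-subunit vaccine wins overall — the mRNA vaccine's recipients skew toward the low-rate 65-plus group.)

the protein-subunit vaccine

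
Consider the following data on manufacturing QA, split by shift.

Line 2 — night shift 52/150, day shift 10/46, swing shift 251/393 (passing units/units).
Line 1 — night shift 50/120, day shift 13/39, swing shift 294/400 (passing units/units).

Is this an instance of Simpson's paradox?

Night shift: Line 2 52/150 = 34.7%, Line 1 50/120 = 41.7% → Line 1
Day shift: Line 2 10/46 = 21.7%, Line 1 13/39 = 33.3% → Line 1
Swing shift: Line 2 251/393 = 63.9%, Line 1 294/400 = 73.5% → Line 1
Overall: Line 2 313/589 = 53.1%, Line 1 357/559 = 63.9% → Line 1
Line 1 wins overall and in every shift group — no reversal.

No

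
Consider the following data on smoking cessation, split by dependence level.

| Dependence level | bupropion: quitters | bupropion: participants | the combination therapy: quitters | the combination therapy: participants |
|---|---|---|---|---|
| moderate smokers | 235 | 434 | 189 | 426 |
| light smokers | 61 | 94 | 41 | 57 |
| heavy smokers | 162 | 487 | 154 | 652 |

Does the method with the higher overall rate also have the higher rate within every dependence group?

No

Moderate smokers: bupropion 235/434 = 54.1%, the combination therapy 189/426 = 44.4% → bupropion
Light smokers: bupropion 61/94 = 64.9%, the combination therapy 41/57 = 71.9% → the combination therapy
Heavy smokers: bupropion 162/487 = 33.3%, the combination therapy 154/652 = 23.6% → bupropion
Overall: bupropion 458/1015 = 45.1%, the combination therapy 384/1135 = 33.8% → bupropion
Neither sweeps: bupropion wins 2 of 3 groups, the combination therapy wins 1. Bupropion wins overall but not every group — no Simpson reversal.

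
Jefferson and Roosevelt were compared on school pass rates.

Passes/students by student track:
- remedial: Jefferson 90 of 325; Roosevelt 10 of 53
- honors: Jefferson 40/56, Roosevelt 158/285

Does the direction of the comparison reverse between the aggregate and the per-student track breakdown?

Yes

Remedial: Jefferson 90/325 = 27.7%, Roosevelt 10/53 = 18.9% → Jefferson
Honors: Jefferson 40/56 = 71.4%, Roosevelt 158/285 = 55.4% → Jefferson
Overall: Jefferson 130/381 = 34.1%, Roosevelt 168/338 = 49.7% → Roosevelt
Jefferson wins each student group but Roosevelt wins overall — the comparison reverses. Jefferson's students skew toward remedial, which has a lower base rate.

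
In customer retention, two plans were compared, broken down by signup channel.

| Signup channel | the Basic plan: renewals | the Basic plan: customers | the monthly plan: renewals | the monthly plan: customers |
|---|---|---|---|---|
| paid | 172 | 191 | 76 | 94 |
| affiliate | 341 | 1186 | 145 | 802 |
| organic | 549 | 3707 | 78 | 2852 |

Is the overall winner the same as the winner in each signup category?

Paid: the Basic plan 172/191 = 90.1%, the monthly plan 76/94 = 80.9% → the Basic plan
Affiliate: the Basic plan 341/1186 = 28.8%, the monthly plan 145/802 = 18.1% → the Basic plan
Organic: the Basic plan 549/3707 = 14.8%, the monthly plan 78/2852 = 2.7% → the Basic plan
Overall: the Basic plan 1062/5084 = 20.9%, the monthly plan 299/3748 = 8.0% → the Basic plan
The Basic plan wins overall and in every signup group — no reversal.

Yes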